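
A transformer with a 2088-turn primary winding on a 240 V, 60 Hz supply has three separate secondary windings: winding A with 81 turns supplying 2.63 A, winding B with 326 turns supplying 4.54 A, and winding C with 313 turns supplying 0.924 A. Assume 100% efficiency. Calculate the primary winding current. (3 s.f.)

I_p ≈ 0.949 A

V_A = 240 × 81/2088 = 9.3103 V; V_B = 240 × 326/2088 = 37.471 V; V_C = 240 × 313/2088 = 35.977 V.
P_out = V_A I_A + V_B I_B + V_C I_C = 9.3103×2.63 + 37.471×4.54 + 35.977×0.924 = 24.486 + 170.12 + 33.243 = 227.85 W.
Ideal ⇒ P_in = P_out, so I_p = P_out/V_p = 227.85/240 = 0.949 A.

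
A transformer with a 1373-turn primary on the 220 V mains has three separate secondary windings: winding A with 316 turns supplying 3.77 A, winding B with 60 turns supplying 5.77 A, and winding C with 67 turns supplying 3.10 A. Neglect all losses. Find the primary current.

V_A = 220 × 316/1373 = 50.634 V; V_B = 220 × 60/1373 = 9.6140 V; V_C = 220 × 67/1373 = 10.736 V.
P_out = V_A I_A + V_B I_B + V_C I_C = 50.634×3.77 + 9.6140×5.77 + 10.736×3.10 = 190.89 + 55.473 + 33.280 = 279.64 W.
Ideal ⇒ P_in = P_out, so I_p = P_out/V_p = 279.64/220 = 1.27 A.

I_p ≈ 1.27 A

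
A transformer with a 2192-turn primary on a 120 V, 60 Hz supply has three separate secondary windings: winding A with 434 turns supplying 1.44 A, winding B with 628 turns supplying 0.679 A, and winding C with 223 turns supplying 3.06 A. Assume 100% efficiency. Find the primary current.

V_A = 120 × 434/2192 = 23.759 V; V_B = 120 × 628/2192 = 34.380 V; V_C = 120 × 223/2192 = 12.208 V.
P_out = V_A I_A + V_B I_B + V_C I_C = 23.759×1.44 + 34.380×0.679 + 12.208×3.06 = 34.213 + 23.344 + 37.357 = 94.913 W.
Ideal ⇒ P_in = P_out, so I_p = P_out/V_p = 94.913/120 = 0.791 A.

I_p ≈ 0.791 A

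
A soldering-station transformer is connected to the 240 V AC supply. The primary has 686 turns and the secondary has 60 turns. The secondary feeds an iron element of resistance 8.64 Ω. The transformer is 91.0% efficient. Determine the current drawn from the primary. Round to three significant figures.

I_p ≈ 0.234 A

V_s = 240 × 60/686 = 20.991 V.
I_s = V_s/R = 20.991/8.64 = 2.4295 A.
P_out = V_s I_s = 20.991 × 2.4295 = 50.999 W.
P_in = P_out/η = 50.999/0.910 = 56.043 W.
I_p = P_in/V_p = 56.043/240 = 0.234 A.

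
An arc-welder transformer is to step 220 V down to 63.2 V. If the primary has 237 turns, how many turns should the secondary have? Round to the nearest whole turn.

N_s/N_p = V_s/V_p, so N_s = 237 × 63.2/220 = 68.1 ≈ 68 turns.

N_s = 68 turns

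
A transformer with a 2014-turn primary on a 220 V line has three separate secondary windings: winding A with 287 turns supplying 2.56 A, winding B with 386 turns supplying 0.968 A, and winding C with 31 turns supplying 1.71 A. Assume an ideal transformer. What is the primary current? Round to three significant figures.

V_A = 220 × 287/2014 = 31.351 V; V_B = 220 × 386/2014 = 42.165 V; V_C = 220 × 31/2014 = 3.3863 V.
P_out = V_A I_A + V_B I_B + V_C I_C = 31.351×2.56 + 42.165×0.968 + 3.3863×1.71 = 80.257 + 40.816 + 5.7906 = 126.86 W.
Ideal ⇒ P_in = P_out, so I_p = P_out/V_p = 126.86/220 = 0.577 A.

I_p ≈ 0.577 A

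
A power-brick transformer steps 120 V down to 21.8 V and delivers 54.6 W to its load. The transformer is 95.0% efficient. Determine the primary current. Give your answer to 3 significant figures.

P_in = P_out/η = 54.6/0.950 = 57.474 W.
I_p = P_in/V_p = 57.474/120 = 0.479 A.

I_p ≈ 0.479 A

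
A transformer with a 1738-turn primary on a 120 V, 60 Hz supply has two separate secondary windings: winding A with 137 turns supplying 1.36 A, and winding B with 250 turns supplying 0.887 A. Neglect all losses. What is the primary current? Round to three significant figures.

V_A = 120 × 137/1738 = 9.4591 V; V_B = 120 × 250/1738 = 17.261 V.
P_out = V_A I_A + V_B I_B = 9.4591×1.36 + 17.261×0.887 = 12.864 + 15.311 = 28.175 W.
Ideal ⇒ P_in = P_out, so I_p = P_out/V_p = 28.175/120 = 0.235 A.

I_p ≈ 0.235 A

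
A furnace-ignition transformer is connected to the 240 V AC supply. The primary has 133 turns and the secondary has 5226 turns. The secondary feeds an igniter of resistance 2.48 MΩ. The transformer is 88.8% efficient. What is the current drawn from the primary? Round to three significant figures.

V_s = 240 × 5226/133 = 9430.4 V.
I_s = V_s/R = 9430.4/(2.48×10^6) = 0.0038026 A.
P_out = V_s I_s = 9430.4 × 0.0038026 = 35.860 W.
P_in = P_out/η = 35.860/0.888 = 40.383 W.
I_p = P_in/V_p = 40.383/240 = 0.168 A.

I_p ≈ 0.168 A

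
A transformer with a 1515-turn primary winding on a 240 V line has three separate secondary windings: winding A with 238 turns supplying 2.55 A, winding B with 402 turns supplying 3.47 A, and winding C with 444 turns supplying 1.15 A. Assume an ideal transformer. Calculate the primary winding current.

V_A = 240 × 238/1515 = 37.703 V; V_B = 240 × 402/1515 = 63.683 V; V_C = 240 × 444/1515 = 70.337 V.
P_out = V_A I_A + V_B I_B + V_C I_C = 37.703×2.55 + 63.683×3.47 + 70.337×1.15 = 96.143 + 220.98 + 80.887 = 398.01 W.
Ideal ⇒ P_in = P_out, so I_p = P_out/V_p = 398.01/240 = 1.66 A.

I_p ≈ 1.66 A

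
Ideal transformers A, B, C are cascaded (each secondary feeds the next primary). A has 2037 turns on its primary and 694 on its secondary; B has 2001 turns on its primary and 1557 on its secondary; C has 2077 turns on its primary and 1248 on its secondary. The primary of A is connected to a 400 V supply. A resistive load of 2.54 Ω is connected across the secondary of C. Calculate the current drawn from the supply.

I_supply ≈ 4.00 A

After A: V = 400.00 × 694/2037 = 136.28 V.
After B: V = 136.28 × 1557/2001 = 106.04 V.
After C: V = 106.04 × 1248/2077 = 63.716 V.
I_load = 63.716/2.54 = 25.085 A, so P_out = 63.716 × 25.085 = 1598.3 W.
All ideal ⇒ P_in = P_out, so I_supply = 1598.3/400 = 4.00 A.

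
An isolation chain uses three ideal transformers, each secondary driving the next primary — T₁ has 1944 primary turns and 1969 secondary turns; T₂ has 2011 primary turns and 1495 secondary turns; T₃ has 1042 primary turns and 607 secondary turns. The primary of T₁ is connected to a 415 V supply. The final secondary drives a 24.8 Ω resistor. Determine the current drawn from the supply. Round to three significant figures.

Secondary of T₁: V = 415.00 × 1969/1944 = 420.34 V.
Secondary of T₂: V = 420.34 × 1495/2011 = 312.48 V.
Secondary of T₃: V = 312.48 × 607/1042 = 182.03 V.
I_load = 182.03/24.8 = 7.3400 A, so P_out = 182.03 × 7.3400 = 1336.1 W.
All ideal ⇒ P_in = P_out, so I_supply = 1336.1/415 = 3.22 A.

I_supply ≈ 3.22 A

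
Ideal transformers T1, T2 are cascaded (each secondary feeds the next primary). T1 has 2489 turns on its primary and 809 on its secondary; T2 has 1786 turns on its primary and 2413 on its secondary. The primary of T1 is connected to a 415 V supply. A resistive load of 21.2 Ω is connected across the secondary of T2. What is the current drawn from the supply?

I_supply ≈ 3.77 A

After T1: V = 415.00 × 809/2489 = 134.89 V.
After T2: V = 134.89 × 2413/1786 = 182.24 V.
I_load = 182.24/21.2 = 8.5963 A, so P_out = 182.24 × 8.5963 = 1566.6 W.
All ideal ⇒ P_in = P_out, so I_supply = 1566.6/415 = 3.77 A.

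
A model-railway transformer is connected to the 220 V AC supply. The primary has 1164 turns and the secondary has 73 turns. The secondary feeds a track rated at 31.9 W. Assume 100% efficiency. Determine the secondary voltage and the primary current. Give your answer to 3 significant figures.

V_s ≈ 13.8 V, I_p ≈ 0.145 A

V_s = V_p × N_s/N_p = 220 × 73/1164 = 13.797 V.
I_s = P/V_s = 31.9/13.797 = 2.3121 A.
I_p = I_s × N_s/N_p = 2.3121 × 73/1164 = 0.145 A.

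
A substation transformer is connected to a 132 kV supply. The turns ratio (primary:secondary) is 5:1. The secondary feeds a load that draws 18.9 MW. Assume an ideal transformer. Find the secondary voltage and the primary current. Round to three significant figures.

V_s ≈ 26400 V, I_p ≈ 143 A

V_s = V_p × N_s/N_p = 132000 × 1/5 = 26400 V.
I_s = P/V_s = 1.89×10^7/26400 = 715.91 A.
I_p = I_s × N_s/N_p = 715.91 × 1/5 = 143 A.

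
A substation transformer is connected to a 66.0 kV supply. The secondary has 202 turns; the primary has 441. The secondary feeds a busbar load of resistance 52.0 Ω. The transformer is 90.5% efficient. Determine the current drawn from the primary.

V_s = 66000 × 202/441 = 30231 V.
I_s = V_s/R = 30231/52.0 = 581.37 A.
P_out = V_s I_s = 30231 × 581.37 = 1.7576×10^7 W.
P_in = P_out/η = 1.7576×10^7/0.905 = 1.9421×10^7 W.
I_p = P_in/V_p = 1.9421×10^7/66000 = 294 A.

I_p ≈ 294 A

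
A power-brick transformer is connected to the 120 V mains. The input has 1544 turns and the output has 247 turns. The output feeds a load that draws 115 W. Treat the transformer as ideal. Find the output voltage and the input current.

V_out = V_in × N_out/N_in = 120 × 247/1544 = 19.197 V.
I_out = P/V_out = 115/19.197 = 5.9906 A.
I_in = I_out × N_out/N_in = 5.9906 × 247/1544 = 0.958 A.

V_out ≈ 19.2 V, I_in ≈ 0.958 A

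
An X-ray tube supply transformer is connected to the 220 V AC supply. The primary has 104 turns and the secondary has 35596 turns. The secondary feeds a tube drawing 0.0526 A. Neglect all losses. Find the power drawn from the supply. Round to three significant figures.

I_p = I_s × N_s/N_p = 0.0526 × 35596/104 = 18.003 A.
P = V_p I_p = 220 × 18.003 = 3960 W.

P ≈ 3960 W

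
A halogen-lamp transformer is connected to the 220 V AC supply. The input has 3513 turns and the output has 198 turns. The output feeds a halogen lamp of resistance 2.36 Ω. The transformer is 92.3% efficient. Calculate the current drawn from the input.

V_out = 220 × 198/3513 = 12.400 V.
I_out = V_out/R = 12.400/2.36 = 5.2541 A.
P_out = V_out I_out = 12.400 × 5.2541 = 65.149 W.
P_in = P_out/η = 65.149/0.923 = 70.584 W.
I_in = P_in/V_in = 70.584/220 = 0.321 A.

I_in ≈ 0.321 A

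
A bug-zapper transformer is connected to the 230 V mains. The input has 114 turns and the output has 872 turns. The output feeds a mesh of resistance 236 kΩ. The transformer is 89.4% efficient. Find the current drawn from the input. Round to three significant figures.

I_in ≈ 0.0638 A

V_out = 230 × 872/114 = 1759.3 V.
I_out = V_out/R = 1759.3/236000 = 0.0074547 A.
P_out = V_out I_out = 1759.3 × 0.0074547 = 13.115 W.
P_in = P_out/η = 13.115/0.894 = 14.670 W.
I_in = P_in/V_in = 14.670/230 = 0.0638 A.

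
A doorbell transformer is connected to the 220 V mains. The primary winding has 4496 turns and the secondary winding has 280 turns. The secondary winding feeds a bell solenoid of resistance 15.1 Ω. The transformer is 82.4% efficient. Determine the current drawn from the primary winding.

I_p ≈ 0.0686 A

V_s = 220 × 280/4496 = 13.701 V.
I_s = V_s/R = 13.701/15.1 = 0.90736 A.
P_out = V_s I_s = 13.701 × 0.90736 = 12.432 W.
P_in = P_out/η = 12.432/0.824 = 15.087 W.
I_p = P_in/V_p = 15.087/220 = 0.0686 A.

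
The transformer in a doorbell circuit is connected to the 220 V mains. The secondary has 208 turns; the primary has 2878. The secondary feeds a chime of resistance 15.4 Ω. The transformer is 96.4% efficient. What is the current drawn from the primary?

I_p ≈ 0.0774 A

V_s = 220 × 208/2878 = 15.900 V.
I_s = V_s/R = 15.900/15.4 = 1.0325 A.
P_out = V_s I_s = 15.900 × 1.0325 = 16.416 W.
P_in = P_out/η = 16.416/0.964 = 17.029 W.
I_p = P_in/V_p = 17.029/220 = 0.0774 A.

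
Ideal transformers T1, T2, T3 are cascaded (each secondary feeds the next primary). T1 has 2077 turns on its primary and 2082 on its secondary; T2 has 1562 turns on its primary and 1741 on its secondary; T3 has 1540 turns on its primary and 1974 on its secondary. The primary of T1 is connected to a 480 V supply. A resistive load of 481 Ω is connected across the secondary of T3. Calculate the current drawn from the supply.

Secondary of T1: V = 480.00 × 2082/2077 = 481.16 V.
Secondary of T2: V = 481.16 × 1741/1562 = 536.29 V.
Secondary of T3: V = 536.29 × 1974/1540 = 687.43 V.
I_load = 687.43/481 = 1.4292 A, so P_out = 687.43 × 1.4292 = 982.46 W.
All ideal ⇒ P_in = P_out, so I_supply = 982.46/480 = 2.05 A.

I_supply ≈ 2.05 A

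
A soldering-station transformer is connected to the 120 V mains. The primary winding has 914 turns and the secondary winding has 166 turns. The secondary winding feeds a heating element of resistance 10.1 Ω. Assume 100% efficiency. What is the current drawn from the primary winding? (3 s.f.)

V_s = V_p × N_s/N_p = 120 × 166/914 = 21.794 V.
I_s = V_s/R = 21.794/10.1 = 2.1579 A.
For an ideal transformer I_p N_p = I_s N_s, so I_p = 2.1579 × 166/914 = 0.392 A.

I_p ≈ 0.392 A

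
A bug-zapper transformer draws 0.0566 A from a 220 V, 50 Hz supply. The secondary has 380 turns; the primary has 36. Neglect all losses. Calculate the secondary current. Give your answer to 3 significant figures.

I_s/I_p = N_p/N_s, so I_s = 0.0566 × 36/380 = 0.00536 A.

I_s ≈ 0.00536 A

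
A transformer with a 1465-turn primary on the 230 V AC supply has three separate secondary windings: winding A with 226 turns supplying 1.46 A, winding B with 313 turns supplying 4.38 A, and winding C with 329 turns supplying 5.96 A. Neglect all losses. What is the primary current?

I_p ≈ 2.50 A

V_A = 230 × 226/1465 = 35.481 V; V_B = 230 × 313/1465 = 49.140 V; V_C = 230 × 329/1465 = 51.652 V.
P_out = V_A I_A + V_B I_B + V_C I_C = 35.481×1.46 + 49.140×4.38 + 51.652×5.96 = 51.803 + 215.23 + 307.85 = 574.88 W.
Ideal ⇒ P_in = P_out, so I_p = P_out/V_p = 574.88/230 = 2.50 A.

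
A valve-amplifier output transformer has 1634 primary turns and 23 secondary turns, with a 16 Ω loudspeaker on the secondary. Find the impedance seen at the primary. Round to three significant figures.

Z_p ≈ 80800 Ω

Z_p = (N_p/N_s)² × Z_s = (1634/23)² × 16 = 80800 Ω.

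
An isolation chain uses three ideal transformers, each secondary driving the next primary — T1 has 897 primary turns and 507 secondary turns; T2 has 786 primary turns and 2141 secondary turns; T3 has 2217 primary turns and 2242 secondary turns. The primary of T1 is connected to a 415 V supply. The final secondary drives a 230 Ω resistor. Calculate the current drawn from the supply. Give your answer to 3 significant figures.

After T1: V = 415.00 × 507/897 = 234.57 V.
After T2: V = 234.57 × 2141/786 = 638.94 V.
After T3: V = 638.94 × 2242/2217 = 646.14 V.
I_load = 646.14/230 = 2.8093 A, so P_out = 646.14 × 2.8093 = 1815.2 W.
All ideal ⇒ P_in = P_out, so I_supply = 1815.2/415 = 4.37 A.

I_supply ≈ 4.37 A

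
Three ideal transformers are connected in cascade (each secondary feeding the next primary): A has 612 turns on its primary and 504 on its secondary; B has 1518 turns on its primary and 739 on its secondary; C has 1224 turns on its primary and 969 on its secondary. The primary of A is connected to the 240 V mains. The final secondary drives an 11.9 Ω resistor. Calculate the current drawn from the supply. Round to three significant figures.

Secondary of A: V = 240.00 × 504/612 = 197.65 V.
Secondary of B: V = 197.65 × 739/1518 = 96.219 V.
Secondary of C: V = 96.219 × 969/1224 = 76.174 V.
I_load = 76.174/11.9 = 6.4012 A, so P_out = 76.174 × 6.4012 = 487.60 W.
All ideal ⇒ P_in = P_out, so I_supply = 487.60/240 = 2.03 A.

I_supply ≈ 2.03 A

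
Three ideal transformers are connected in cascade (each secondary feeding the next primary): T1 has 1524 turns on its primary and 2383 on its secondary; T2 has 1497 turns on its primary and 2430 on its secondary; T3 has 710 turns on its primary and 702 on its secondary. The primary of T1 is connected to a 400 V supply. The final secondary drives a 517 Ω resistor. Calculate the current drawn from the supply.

I_supply ≈ 4.87 A

After T1: V = 400.00 × 2383/1524 = 625.46 V.
After T2: V = 625.46 × 2430/1497 = 1015.3 V.
After T3: V = 1015.3 × 702/710 = 1003.8 V.
I_load = 1003.8/517 = 1.9417 A, so P_out = 1003.8 × 1.9417 = 1949.1 W.
All ideal ⇒ P_in = P_out, so I_supply = 1949.1/400 = 4.87 A.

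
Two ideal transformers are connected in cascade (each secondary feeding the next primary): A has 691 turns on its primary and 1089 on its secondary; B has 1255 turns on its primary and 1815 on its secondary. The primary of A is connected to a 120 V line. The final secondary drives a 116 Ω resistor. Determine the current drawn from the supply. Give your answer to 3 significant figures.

I_supply ≈ 5.37 A

After A: V = 120.00 × 1089/691 = 189.12 V.
After B: V = 189.12 × 1815/1255 = 273.50 V.
I_load = 273.50/116 = 2.3578 A, so P_out = 273.50 × 2.3578 = 644.87 W.
All ideal ⇒ P_in = P_out, so I_supply = 644.87/120 = 5.37 A.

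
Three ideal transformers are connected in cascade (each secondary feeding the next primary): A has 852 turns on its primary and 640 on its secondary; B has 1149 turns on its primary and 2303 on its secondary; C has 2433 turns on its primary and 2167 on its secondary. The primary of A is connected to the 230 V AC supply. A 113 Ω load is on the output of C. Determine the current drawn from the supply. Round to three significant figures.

I_supply ≈ 3.66 A

Secondary of A: V = 230.00 × 640/852 = 172.77 V.
Secondary of B: V = 172.77 × 2303/1149 = 346.29 V.
Secondary of C: V = 346.29 × 2167/2433 = 308.43 V.
I_load = 308.43/113 = 2.7295 A, so P_out = 308.43 × 2.7295 = 841.86 W.
All ideal ⇒ P_in = P_out, so I_supply = 841.86/230 = 3.66 A.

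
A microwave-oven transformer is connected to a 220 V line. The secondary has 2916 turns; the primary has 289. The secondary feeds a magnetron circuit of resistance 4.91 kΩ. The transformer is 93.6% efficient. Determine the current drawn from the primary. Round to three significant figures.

V_s = 220 × 2916/289 = 2219.8 V.
I_s = V_s/R = 2219.8/4910 = 0.45210 A.
P_out = V_s I_s = 2219.8 × 0.45210 = 1003.6 W.
P_in = P_out/η = 1003.6/0.936 = 1072.2 W.
I_p = P_in/V_p = 1072.2/220 = 4.87 A.

I_p ≈ 4.87 A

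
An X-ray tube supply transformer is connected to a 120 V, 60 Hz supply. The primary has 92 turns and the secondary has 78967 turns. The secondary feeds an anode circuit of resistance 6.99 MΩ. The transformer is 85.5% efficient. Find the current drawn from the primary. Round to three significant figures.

I_p ≈ 14.8 A

V_s = 120 × 78967/92 = 103000 V.
I_s = V_s/R = 103000/(6.99×10^6) = 0.014735 A.
P_out = V_s I_s = 103000 × 0.014735 = 1517.8 W.
P_in = P_out/η = 1517.8/0.855 = 1775.1 W.
I_p = P_in/V_p = 1775.1/120 = 14.8 A.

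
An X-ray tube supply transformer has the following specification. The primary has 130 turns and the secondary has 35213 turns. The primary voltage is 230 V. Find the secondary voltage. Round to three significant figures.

V_s/V_p = N_s/N_p, so V_s = 230 × 35213/130 = 62300 V.

V_s ≈ 62300 V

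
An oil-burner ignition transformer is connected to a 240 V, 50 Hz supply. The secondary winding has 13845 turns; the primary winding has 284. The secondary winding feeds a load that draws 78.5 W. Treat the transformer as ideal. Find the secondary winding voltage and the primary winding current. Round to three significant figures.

V_s ≈ 11700 V, I_p ≈ 0.327 A

V_s = V_p × N_s/N_p = 240 × 13845/284 = 11700 V.
I_s = P/V_s = 78.5/11700 = 0.0067094 A.
I_p = I_s × N_s/N_p = 0.0067094 × 13845/284 = 0.327 A.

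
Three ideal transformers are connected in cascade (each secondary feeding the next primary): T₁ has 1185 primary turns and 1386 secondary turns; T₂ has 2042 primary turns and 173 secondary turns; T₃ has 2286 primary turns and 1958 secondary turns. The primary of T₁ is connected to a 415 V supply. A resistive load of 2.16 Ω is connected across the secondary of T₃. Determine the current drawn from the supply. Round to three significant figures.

Secondary of T₁: V = 415.00 × 1386/1185 = 485.39 V.
Secondary of T₂: V = 485.39 × 173/2042 = 41.123 V.
Secondary of T₃: V = 41.123 × 1958/2286 = 35.222 V.
I_load = 35.222/2.16 = 16.307 A, so P_out = 35.222 × 16.307 = 574.36 W.
All ideal ⇒ P_in = P_out, so I_supply = 574.36/415 = 1.38 A.

I_supply ≈ 1.38 A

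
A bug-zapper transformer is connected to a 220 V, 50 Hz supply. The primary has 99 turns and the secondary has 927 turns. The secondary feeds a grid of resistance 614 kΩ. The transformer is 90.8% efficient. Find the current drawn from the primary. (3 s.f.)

I_p ≈ 0.0346 A

V_s = 220 × 927/99 = 2060.0 V.
I_s = V_s/R = 2060.0/614000 = 0.0033550 A.
P_out = V_s I_s = 2060.0 × 0.0033550 = 6.9114 W.
P_in = P_out/η = 6.9114/0.908 = 7.6117 W.
I_p = P_in/V_p = 7.6117/220 = 0.0346 A.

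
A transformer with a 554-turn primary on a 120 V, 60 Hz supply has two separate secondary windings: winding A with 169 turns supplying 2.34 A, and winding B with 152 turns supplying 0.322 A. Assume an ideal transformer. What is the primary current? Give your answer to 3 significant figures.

I_p ≈ 0.802 A

V_A = 120 × 169/554 = 36.606 V; V_B = 120 × 152/554 = 32.924 V.
P_out = V_A I_A + V_B I_B = 36.606×2.34 + 32.924×0.322 = 85.659 + 10.602 = 96.261 W.
Ideal ⇒ P_in = P_out, so I_p = P_out/V_p = 96.261/120 = 0.802 A.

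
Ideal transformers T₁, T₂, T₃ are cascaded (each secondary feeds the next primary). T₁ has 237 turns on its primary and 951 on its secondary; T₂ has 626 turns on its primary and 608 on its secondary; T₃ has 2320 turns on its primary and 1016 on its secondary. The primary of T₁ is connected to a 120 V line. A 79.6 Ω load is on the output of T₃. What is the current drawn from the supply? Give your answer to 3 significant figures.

After T₁: V = 120.00 × 951/237 = 481.52 V.
After T₂: V = 481.52 × 608/626 = 467.67 V.
After T₃: V = 467.67 × 1016/2320 = 204.81 V.
I_load = 204.81/79.6 = 2.5730 A, so P_out = 204.81 × 2.5730 = 526.97 W.
All ideal ⇒ P_in = P_out, so I_supply = 526.97/120 = 4.39 A.

I_supply ≈ 4.39 A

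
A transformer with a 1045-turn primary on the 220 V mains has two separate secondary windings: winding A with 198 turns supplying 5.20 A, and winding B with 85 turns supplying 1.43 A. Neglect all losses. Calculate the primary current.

V_A = 220 × 198/1045 = 41.684 V; V_B = 220 × 85/1045 = 17.895 V.
P_out = V_A I_A + V_B I_B = 41.684×5.20 + 17.895×1.43 = 216.76 + 25.589 = 242.35 W.
Ideal ⇒ P_in = P_out, so I_p = P_out/V_p = 242.35/220 = 1.10 A.

I_p ≈ 1.10 A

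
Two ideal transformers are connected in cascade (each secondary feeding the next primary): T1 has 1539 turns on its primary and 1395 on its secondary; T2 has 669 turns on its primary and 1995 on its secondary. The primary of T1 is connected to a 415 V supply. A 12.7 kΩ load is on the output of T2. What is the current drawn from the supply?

I_supply ≈ 0.239 A

Secondary of T1: V = 415.00 × 1395/1539 = 376.17 V.
Secondary of T2: V = 376.17 × 1995/669 = 1121.8 V.
I_load = 1121.8/12700 = 0.088328 A, so P_out = 1121.8 × 0.088328 = 99.083 W.
All ideal ⇒ P_in = P_out, so I_supply = 99.083/415 = 0.239 A.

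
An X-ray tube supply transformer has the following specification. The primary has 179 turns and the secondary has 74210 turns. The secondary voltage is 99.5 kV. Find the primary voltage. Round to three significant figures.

V_p ≈ 240 V

V_p/V_s = N_p/N_s, so V_p = 99500 × 179/74210 = 240 V.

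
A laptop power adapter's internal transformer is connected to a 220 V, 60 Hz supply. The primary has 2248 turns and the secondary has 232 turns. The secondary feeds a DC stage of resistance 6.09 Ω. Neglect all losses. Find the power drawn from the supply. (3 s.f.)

V_s = V_p × N_s/N_p = 220 × 232/2248 = 22.705 V.
I_s = V_s/R = 22.705/6.09 = 3.7282 A.
I_p = I_s × N_s/N_p = 3.7282 × 232/2248 = 0.38476 A.
P = V_p I_p = 220 × 0.38476 = 84.6 W.

P ≈ 84.6 W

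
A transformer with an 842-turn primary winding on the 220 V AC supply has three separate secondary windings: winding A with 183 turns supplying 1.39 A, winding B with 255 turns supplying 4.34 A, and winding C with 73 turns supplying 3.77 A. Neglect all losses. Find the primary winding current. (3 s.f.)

I_p ≈ 1.94 A

V_A = 220 × 183/842 = 47.815 V; V_B = 220 × 255/842 = 66.627 V; V_C = 220 × 73/842 = 19.074 V.
P_out = V_A I_A + V_B I_B + V_C I_C = 47.815×1.39 + 66.627×4.34 + 19.074×3.77 = 66.462 + 289.16 + 71.908 = 427.53 W.
Ideal ⇒ P_in = P_out, so I_p = P_out/V_p = 427.53/220 = 1.94 A.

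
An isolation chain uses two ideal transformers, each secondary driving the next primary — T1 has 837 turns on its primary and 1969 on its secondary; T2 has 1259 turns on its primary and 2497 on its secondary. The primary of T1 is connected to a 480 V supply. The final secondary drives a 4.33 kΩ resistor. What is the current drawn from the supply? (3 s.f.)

I_supply ≈ 2.41 A

Secondary of T1: V = 480.00 × 1969/837 = 1129.2 V.
Secondary of T2: V = 1129.2 × 2497/1259 = 2239.5 V.
I_load = 2239.5/4330 = 0.51721 A, so P_out = 2239.5 × 0.51721 = 1158.3 W.
All ideal ⇒ P_in = P_out, so I_supply = 1158.3/480 = 2.41 A.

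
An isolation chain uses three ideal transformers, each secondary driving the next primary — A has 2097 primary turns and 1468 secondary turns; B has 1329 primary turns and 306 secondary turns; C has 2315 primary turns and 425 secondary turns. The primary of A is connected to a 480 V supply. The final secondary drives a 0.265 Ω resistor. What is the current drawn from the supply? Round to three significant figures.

I_supply ≈ 1.59 A

After A: V = 480.00 × 1468/2097 = 336.02 V.
After B: V = 336.02 × 306/1329 = 77.369 V.
After C: V = 77.369 × 425/2315 = 14.204 V.
I_load = 14.204/0.265 = 53.599 A, so P_out = 14.204 × 53.599 = 761.31 W.
All ideal ⇒ P_in = P_out, so I_supply = 761.31/480 = 1.59 A.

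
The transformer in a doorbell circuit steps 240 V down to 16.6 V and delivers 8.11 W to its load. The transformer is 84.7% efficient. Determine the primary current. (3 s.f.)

P_in = P_out/η = 8.11/0.847 = 9.5750 W.
I_p = P_in/V_p = 9.5750/240 = 0.0399 A.

I_p ≈ 0.0399 A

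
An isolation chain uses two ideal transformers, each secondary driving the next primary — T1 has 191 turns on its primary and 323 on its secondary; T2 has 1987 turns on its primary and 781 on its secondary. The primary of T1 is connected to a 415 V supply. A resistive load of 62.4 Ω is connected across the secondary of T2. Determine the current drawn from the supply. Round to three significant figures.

I_supply ≈ 2.94 A

After T1: V = 415.00 × 323/191 = 701.81 V.
After T2: V = 701.81 × 781/1987 = 275.85 V.
I_load = 275.85/62.4 = 4.4206 A, so P_out = 275.85 × 4.4206 = 1219.4 W.
All ideal ⇒ P_in = P_out, so I_supply = 1219.4/415 = 2.94 A.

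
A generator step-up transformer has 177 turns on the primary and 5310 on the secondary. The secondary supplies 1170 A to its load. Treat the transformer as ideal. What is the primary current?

For an ideal transformer I_p/I_s = N_s/N_p, so I_p = 1170 × 5310/177 = 35100 A.

I_p ≈ 35100 A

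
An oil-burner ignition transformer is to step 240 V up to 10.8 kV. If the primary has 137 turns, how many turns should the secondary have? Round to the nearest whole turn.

N_s/N_p = V_s/V_p, so N_s = 137 × 10800/240 = 6165.0 ≈ 6165 turns.

N_s = 6165 turns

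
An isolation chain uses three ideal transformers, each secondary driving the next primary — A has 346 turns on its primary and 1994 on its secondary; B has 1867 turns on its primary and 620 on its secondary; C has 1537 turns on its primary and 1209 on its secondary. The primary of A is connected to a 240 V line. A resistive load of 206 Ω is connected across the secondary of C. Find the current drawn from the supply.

I_supply ≈ 2.64 A

After A: V = 240.00 × 1994/346 = 1383.1 V.
After B: V = 1383.1 × 620/1867 = 459.31 V.
After C: V = 459.31 × 1209/1537 = 361.29 V.
I_load = 361.29/206 = 1.7539 A, so P_out = 361.29 × 1.7539 = 633.66 W.
All ideal ⇒ P_in = P_out, so I_supply = 633.66/240 = 2.64 A.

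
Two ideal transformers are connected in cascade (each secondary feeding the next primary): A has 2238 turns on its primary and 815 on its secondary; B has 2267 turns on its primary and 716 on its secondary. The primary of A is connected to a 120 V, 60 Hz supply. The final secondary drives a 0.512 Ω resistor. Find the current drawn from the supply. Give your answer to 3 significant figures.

I_supply ≈ 3.10 A

Secondary of A: V = 120.00 × 815/2238 = 43.700 V.
Secondary of B: V = 43.700 × 716/2267 = 13.802 V.
I_load = 13.802/0.512 = 26.957 A, so P_out = 13.802 × 26.957 = 372.06 W.
All ideal ⇒ P_in = P_out, so I_supply = 372.06/120 = 3.10 A.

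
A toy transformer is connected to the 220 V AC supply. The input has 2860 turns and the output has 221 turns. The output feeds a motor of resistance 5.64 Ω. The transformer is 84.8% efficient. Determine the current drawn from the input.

I_in ≈ 0.275 A

V_out = 220 × 221/2860 = 17.000 V.
I_out = V_out/R = 17.000/5.64 = 3.0142 A.
P_out = V_out I_out = 17.000 × 3.0142 = 51.241 W.
P_in = P_out/η = 51.241/0.848 = 60.426 W.
I_in = P_in/V_in = 60.426/220 = 0.275 A.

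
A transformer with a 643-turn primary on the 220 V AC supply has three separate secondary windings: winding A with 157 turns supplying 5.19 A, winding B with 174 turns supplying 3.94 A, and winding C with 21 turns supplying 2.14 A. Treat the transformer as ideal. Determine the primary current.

I_p ≈ 2.40 A

V_A = 220 × 157/643 = 53.717 V; V_B = 220 × 174/643 = 59.533 V; V_C = 220 × 21/643 = 7.1851 V.
P_out = V_A I_A + V_B I_B + V_C I_C = 53.717×5.19 + 59.533×3.94 + 7.1851×2.14 = 278.79 + 234.56 + 15.376 = 528.73 W.
Ideal ⇒ P_in = P_out, so I_p = P_out/V_p = 528.73/220 = 2.40 A.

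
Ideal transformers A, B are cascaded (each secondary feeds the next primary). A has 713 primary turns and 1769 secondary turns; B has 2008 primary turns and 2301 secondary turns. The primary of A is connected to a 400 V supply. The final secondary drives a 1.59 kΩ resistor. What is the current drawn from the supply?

After A: V = 400.00 × 1769/713 = 992.43 V.
After B: V = 992.43 × 2301/2008 = 1137.2 V.
I_load = 1137.2/1590 = 0.71524 A, so P_out = 1137.2 × 0.71524 = 813.40 W.
All ideal ⇒ P_in = P_out, so I_supply = 813.40/400 = 2.03 A.

I_supply ≈ 2.03 A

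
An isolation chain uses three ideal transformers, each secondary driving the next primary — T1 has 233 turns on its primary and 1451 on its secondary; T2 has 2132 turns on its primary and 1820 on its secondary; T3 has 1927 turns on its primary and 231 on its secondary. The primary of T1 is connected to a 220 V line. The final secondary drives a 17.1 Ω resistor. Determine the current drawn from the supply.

Secondary of T1: V = 220.00 × 1451/233 = 1370.0 V.
Secondary of T2: V = 1370.0 × 1820/2132 = 1169.5 V.
Secondary of T3: V = 1169.5 × 231/1927 = 140.20 V.
I_load = 140.20/17.1 = 8.1988 A, so P_out = 140.20 × 8.1988 = 1149.5 W.
All ideal ⇒ P_in = P_out, so I_supply = 1149.5/220 = 5.22 A.

I_supply ≈ 5.22 A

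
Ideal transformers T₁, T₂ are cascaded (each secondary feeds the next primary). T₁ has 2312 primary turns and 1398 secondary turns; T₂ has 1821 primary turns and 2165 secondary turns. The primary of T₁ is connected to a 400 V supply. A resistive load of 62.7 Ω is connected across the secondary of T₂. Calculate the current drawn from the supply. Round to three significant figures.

After T₁: V = 400.00 × 1398/2312 = 241.87 V.
After T₂: V = 241.87 × 2165/1821 = 287.56 V.
I_load = 287.56/62.7 = 4.5863 A, so P_out = 287.56 × 4.5863 = 1318.8 W.
All ideal ⇒ P_in = P_out, so I_supply = 1318.8/400 = 3.30 A.

I_supply ≈ 3.30 A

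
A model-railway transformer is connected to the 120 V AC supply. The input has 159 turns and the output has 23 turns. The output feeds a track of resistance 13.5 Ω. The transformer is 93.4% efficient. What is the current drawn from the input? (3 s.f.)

V_out = 120 × 23/159 = 17.358 V.
I_out = V_out/R = 17.358/13.5 = 1.2858 A.
P_out = V_out I_out = 17.358 × 1.2858 = 22.320 W.
P_in = P_out/η = 22.320/0.934 = 23.897 W.
I_in = P_in/V_in = 23.897/120 = 0.199 A.

I_in ≈ 0.199 A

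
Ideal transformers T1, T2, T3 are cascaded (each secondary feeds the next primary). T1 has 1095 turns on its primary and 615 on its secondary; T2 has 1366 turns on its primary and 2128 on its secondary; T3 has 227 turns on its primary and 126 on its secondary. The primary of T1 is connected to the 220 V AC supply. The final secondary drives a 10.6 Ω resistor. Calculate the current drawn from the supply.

I_supply ≈ 4.90 A

After T1: V = 220.00 × 615/1095 = 123.56 V.
After T2: V = 123.56 × 2128/1366 = 192.49 V.
After T3: V = 192.49 × 126/227 = 106.84 V.
I_load = 106.84/10.6 = 10.080 A, so P_out = 106.84 × 10.080 = 1076.9 W.
All ideal ⇒ P_in = P_out, so I_supply = 1076.9/220 = 4.90 A.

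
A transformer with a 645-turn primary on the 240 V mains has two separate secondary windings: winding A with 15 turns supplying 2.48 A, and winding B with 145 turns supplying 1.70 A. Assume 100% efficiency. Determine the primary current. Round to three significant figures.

I_p ≈ 0.440 A

V_A = 240 × 15/645 = 5.5814 V; V_B = 240 × 145/645 = 53.953 V.
P_out = V_A I_A + V_B I_B = 5.5814×2.48 + 53.953×1.70 = 13.842 + 91.721 = 105.56 W.
Ideal ⇒ P_in = P_out, so I_p = P_out/V_p = 105.56/240 = 0.440 A.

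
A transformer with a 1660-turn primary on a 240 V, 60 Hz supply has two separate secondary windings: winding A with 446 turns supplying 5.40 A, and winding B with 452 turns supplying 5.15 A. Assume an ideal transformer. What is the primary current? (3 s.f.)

V_A = 240 × 446/1660 = 64.482 V; V_B = 240 × 452/1660 = 65.349 V.
P_out = V_A I_A + V_B I_B = 64.482×5.40 + 65.349×5.15 = 348.20 + 336.55 = 684.75 W.
Ideal ⇒ P_in = P_out, so I_p = P_out/V_p = 684.75/240 = 2.85 A.

I_p ≈ 2.85 A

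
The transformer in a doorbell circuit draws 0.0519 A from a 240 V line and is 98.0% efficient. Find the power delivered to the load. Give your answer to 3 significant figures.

P_in = V_p I_p = 240 × 0.0519 = 12.456 W.
P_out = η P_in = 0.980 × 12.456 = 12.2 W.

P_out ≈ 12.2 W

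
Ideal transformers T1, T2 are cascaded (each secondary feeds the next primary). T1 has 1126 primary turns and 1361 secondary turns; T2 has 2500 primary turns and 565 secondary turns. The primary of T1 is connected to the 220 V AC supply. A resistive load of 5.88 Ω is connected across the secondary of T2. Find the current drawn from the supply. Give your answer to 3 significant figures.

I_supply ≈ 2.79 A

Secondary of T1: V = 220.00 × 1361/1126 = 265.91 V.
Secondary of T2: V = 265.91 × 565/2500 = 60.097 V.
I_load = 60.097/5.88 = 10.221 A, so P_out = 60.097 × 10.221 = 614.22 W.
All ideal ⇒ P_in = P_out, so I_supply = 614.22/220 = 2.79 A.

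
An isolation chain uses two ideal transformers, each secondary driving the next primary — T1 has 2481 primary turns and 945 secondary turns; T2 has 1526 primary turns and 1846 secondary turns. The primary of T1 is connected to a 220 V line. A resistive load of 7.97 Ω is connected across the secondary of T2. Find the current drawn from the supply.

I_supply ≈ 5.86 A

After T1: V = 220.00 × 945/2481 = 83.797 V.
After T2: V = 83.797 × 1846/1526 = 101.37 V.
I_load = 101.37/7.97 = 12.719 A, so P_out = 101.37 × 12.719 = 1289.3 W.
All ideal ⇒ P_in = P_out, so I_supply = 1289.3/220 = 5.86 A.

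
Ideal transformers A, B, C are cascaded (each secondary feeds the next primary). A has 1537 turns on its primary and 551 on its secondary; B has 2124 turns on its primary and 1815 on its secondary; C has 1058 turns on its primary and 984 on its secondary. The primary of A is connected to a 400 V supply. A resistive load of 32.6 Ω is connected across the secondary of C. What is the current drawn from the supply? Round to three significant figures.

I_supply ≈ 0.996 A

Secondary of A: V = 400.00 × 551/1537 = 143.40 V.
Secondary of B: V = 143.40 × 1815/2124 = 122.53 V.
Secondary of C: V = 122.53 × 984/1058 = 113.96 V.
I_load = 113.96/32.6 = 3.4958 A, so P_out = 113.96 × 3.4958 = 398.40 W.
All ideal ⇒ P_in = P_out, so I_supply = 398.40/400 = 0.996 A.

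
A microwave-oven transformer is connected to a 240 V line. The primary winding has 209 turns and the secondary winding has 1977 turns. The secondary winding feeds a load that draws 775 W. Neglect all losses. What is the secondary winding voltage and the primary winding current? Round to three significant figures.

V_s = V_p × N_s/N_p = 240 × 1977/209 = 2270.2 V.
I_s = P/V_s = 775/2270.2 = 0.34137 A.
I_p = I_s × N_s/N_p = 0.34137 × 1977/209 = 3.23 A.

V_s ≈ 2270 V, I_p ≈ 3.23 A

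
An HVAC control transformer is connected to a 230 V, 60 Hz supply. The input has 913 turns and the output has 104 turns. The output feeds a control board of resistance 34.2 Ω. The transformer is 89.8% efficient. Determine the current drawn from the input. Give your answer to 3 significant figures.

I_in ≈ 0.0972 A

V_out = 230 × 104/913 = 26.199 V.
I_out = V_out/R = 26.199/34.2 = 0.76606 A.
P_out = V_out I_out = 26.199 × 0.76606 = 20.070 W.
P_in = P_out/η = 20.070/0.898 = 22.350 W.
I_in = P_in/V_in = 22.350/230 = 0.0972 A.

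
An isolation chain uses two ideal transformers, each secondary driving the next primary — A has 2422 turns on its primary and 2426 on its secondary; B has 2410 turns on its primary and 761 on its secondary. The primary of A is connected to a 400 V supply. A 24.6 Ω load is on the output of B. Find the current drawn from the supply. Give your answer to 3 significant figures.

I_supply ≈ 1.63 A

After A: V = 400.00 × 2426/2422 = 400.66 V.
After B: V = 400.66 × 761/2410 = 126.52 V.
I_load = 126.52/24.6 = 5.1429 A, so P_out = 126.52 × 5.1429 = 650.66 W.
All ideal ⇒ P_in = P_out, so I_supply = 650.66/400 = 1.63 A.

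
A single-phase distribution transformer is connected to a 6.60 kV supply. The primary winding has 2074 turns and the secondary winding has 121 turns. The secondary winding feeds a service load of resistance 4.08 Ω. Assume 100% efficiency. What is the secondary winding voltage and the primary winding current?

V_s ≈ 385 V, I_p ≈ 5.51 A

V_s = V_p × N_s/N_p = 6600 × 121/2074 = 385.05 V.
I_s = V_s/R = 385.05/4.08 = 94.376 A.
I_p = I_s × N_s/N_p = 94.376 × 121/2074 = 5.51 A.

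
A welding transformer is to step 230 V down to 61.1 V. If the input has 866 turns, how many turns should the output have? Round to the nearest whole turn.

N_out = 230 turns

N_out/N_in = V_out/V_in, so N_out = 866 × 61.1/230 = 230.1 ≈ 230 turns.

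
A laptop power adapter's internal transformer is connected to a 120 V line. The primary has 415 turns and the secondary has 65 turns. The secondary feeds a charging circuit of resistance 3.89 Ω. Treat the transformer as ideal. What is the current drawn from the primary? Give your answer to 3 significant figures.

V_s = V_p × N_s/N_p = 120 × 65/415 = 18.795 V.
I_s = V_s/R = 18.795/3.89 = 4.8317 A.
For an ideal transformer I_p N_p = I_s N_s, so I_p = 4.8317 × 65/415 = 0.757 A.

I_p ≈ 0.757 A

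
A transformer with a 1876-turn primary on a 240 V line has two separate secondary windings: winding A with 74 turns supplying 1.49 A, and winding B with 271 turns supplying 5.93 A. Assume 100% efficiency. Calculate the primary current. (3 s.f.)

V_A = 240 × 74/1876 = 9.4670 V; V_B = 240 × 271/1876 = 34.670 V.
P_out = V_A I_A + V_B I_B = 9.4670×1.49 + 34.670×5.93 = 14.106 + 205.59 = 219.70 W.
Ideal ⇒ P_in = P_out, so I_p = P_out/V_p = 219.70/240 = 0.915 A.

I_p ≈ 0.915 A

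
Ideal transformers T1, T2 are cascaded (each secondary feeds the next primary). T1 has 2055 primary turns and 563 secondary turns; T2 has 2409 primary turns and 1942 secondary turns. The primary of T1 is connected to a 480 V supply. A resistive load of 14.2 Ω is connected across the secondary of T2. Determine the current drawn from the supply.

Secondary of T1: V = 480.00 × 563/2055 = 131.50 V.
Secondary of T2: V = 131.50 × 1942/2409 = 106.01 V.
I_load = 106.01/14.2 = 7.4656 A, so P_out = 106.01 × 7.4656 = 791.43 W.
All ideal ⇒ P_in = P_out, so I_supply = 791.43/480 = 1.65 A.

I_supply ≈ 1.65 A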